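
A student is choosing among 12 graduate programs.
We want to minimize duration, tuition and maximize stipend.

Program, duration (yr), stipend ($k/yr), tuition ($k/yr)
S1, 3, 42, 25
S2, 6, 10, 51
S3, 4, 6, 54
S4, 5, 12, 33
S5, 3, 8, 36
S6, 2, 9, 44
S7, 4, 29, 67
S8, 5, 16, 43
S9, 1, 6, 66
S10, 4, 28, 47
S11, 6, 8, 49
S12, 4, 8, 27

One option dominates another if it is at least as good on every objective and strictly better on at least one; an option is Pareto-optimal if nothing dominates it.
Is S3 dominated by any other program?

Yes

S1 vs S3: duration 3≤4, stipend 42≥6, tuition 25≤54 — S1 is at least as good on every objective and strictly better on at least one, so S1 dominates S3.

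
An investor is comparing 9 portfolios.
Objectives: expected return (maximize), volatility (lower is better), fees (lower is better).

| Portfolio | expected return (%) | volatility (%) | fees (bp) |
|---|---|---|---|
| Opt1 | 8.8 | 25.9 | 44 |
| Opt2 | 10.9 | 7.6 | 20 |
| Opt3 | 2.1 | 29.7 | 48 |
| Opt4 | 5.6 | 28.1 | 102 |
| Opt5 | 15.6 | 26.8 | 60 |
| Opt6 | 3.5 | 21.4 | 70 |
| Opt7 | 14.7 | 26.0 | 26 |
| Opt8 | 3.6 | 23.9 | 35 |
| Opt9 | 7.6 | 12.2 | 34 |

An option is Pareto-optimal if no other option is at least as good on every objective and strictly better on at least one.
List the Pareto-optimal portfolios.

Opt1: dominated by Opt2 (expected return 10.9≥8.8, volatility 7.6≤25.9, fees 20≤44).
Opt2: not dominated (best volatility).
Opt3: dominated by Opt1 (expected return 8.8≥2.1, volatility 25.9≤29.7, fees 44≤48).
Opt4: dominated by Opt1 (expected return 8.8≥5.6, volatility 25.9≤28.1, fees 44≤102).
Opt5: not dominated (best expected return).
Opt6: dominated by Opt2 (expected return 10.9≥3.5, volatility 7.6≤21.4, fees 20≤70).
Opt7: not dominated.
Opt8: dominated by Opt2 (expected return 10.9≥3.6, volatility 7.6≤23.9, fees 20≤35).
Opt9: dominated by Opt2 (expected return 10.9≥7.6, volatility 7.6≤12.2, fees 20≤34).

Opt2, Opt5, Opt7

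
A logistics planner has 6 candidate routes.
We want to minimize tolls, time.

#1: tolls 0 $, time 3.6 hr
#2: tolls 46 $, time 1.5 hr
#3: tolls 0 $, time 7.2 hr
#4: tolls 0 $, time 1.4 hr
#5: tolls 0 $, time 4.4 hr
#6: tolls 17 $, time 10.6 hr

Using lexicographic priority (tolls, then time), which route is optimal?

#4

First minimize tolls: best is 0, kept {#1, #3, #4, #5}.
Then minimize time: best is 1.4, kept {#4}.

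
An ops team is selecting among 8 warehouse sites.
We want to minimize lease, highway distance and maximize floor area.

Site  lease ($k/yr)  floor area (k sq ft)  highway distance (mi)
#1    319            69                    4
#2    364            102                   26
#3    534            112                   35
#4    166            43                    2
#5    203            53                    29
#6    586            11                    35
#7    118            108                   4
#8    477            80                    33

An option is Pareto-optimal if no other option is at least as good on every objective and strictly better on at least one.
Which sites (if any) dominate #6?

#1, #2, #3, #4, #5, #7, #8

#1: lease 319≤586, floor area 69≥11, highway distance 4≤35 — dominates #6.
#2: lease 364≤586, floor area 102≥11, highway distance 26≤35 — dominates #6.
#3: lease 534≤586, floor area 112≥11, highway distance 35≤35 — dominates #6.
#4: lease 166≤586, floor area 43≥11, highway distance 2≤35 — dominates #6.
#5: lease 203≤586, floor area 53≥11, highway distance 29≤35 — dominates #6.
#7: lease 118≤586, floor area 108≥11, highway distance 4≤35 — dominates #6.
#8: lease 477≤586, floor area 80≥11, highway distance 33≤35 — dominates #6.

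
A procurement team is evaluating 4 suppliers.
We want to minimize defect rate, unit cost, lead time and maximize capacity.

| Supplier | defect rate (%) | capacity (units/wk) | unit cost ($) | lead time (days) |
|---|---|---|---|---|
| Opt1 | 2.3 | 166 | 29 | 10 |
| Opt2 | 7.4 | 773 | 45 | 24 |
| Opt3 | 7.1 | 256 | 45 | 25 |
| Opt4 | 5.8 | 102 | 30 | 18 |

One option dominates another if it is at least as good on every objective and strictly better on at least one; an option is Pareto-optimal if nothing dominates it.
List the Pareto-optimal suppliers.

Opt1: not dominated (best defect rate).
Opt2: not dominated (best capacity).
Opt3: not dominated.
Opt4: dominated by Opt1 (defect rate 2.3≤5.8, capacity 166≥102, unit cost 29≤30, lead time 10≤18).

Opt1, Opt2, Opt3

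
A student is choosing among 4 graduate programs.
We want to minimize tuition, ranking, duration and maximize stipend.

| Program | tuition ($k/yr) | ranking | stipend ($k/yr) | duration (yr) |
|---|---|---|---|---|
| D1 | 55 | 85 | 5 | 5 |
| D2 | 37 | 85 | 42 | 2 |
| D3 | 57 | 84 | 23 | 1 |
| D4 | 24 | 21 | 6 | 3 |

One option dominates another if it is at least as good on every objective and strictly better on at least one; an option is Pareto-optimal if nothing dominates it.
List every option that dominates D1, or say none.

D2: tuition 37≤55, ranking 85≤85, stipend 42≥5, duration 2≤5 — dominates D1.
D4: tuition 24≤55, ranking 21≤85, stipend 6≥5, duration 3≤5 — dominates D1.
Others (D3) are each worse than D1 on at least one objective.

D2, D4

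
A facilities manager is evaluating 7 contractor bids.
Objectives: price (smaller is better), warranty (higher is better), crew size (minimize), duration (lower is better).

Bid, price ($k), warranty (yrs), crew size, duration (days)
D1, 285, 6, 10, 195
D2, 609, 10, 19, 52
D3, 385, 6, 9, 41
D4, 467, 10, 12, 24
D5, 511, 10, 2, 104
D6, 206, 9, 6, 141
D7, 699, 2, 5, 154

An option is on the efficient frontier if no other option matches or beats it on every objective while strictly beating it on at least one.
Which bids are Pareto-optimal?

D1: dominated by D6 (price 206≤285, warranty 9≥6, crew size 6≤10, duration 141≤195).
D2: dominated by D4 (price 467≤609, warranty 10≥10, crew size 12≤19, duration 24≤52).
D3: not dominated.
D4: not dominated (best duration).
D5: not dominated (best crew size).
D6: not dominated (best price).
D7: dominated by D5 (price 511≤699, warranty 10≥2, crew size 2≤5, duration 104≤154).

D3, D4, D5, D6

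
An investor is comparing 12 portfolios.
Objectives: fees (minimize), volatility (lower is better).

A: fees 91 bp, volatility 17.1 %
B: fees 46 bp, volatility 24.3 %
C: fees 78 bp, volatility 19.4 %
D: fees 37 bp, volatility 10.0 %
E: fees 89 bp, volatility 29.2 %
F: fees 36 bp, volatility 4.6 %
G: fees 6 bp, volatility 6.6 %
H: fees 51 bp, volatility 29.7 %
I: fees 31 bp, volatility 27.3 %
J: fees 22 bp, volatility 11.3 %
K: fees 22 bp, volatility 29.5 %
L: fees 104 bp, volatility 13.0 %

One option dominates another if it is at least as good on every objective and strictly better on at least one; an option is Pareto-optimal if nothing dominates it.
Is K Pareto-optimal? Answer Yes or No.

G vs K: fees 6≤22, volatility 6.6≤29.5 — G is at least as good on every objective and strictly better on at least one, so G dominates K.

No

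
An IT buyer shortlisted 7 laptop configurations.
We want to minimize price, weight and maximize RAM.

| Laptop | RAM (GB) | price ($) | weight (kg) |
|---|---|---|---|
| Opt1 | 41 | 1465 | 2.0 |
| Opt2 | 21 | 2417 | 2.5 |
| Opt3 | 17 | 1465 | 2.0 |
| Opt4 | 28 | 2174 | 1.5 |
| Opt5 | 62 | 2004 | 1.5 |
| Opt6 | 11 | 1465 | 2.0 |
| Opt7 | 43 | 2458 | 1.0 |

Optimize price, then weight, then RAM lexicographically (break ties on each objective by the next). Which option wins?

First minimize price: best is 1465, kept {Opt1, Opt3, Opt6}.
Then minimize weight: best is 2.0, kept {Opt1, Opt3, Opt6}.
Then maximize RAM: best is 41, kept {Opt1}.

Opt1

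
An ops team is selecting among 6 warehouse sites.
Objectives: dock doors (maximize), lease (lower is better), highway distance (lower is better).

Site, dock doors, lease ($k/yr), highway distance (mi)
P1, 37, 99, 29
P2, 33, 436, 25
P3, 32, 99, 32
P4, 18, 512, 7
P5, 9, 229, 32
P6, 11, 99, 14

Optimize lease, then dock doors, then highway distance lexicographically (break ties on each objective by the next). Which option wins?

P1

First minimize lease: best is 99, kept {P1, P3, P6}.
Then maximize dock doors: best is 37, kept {P1}.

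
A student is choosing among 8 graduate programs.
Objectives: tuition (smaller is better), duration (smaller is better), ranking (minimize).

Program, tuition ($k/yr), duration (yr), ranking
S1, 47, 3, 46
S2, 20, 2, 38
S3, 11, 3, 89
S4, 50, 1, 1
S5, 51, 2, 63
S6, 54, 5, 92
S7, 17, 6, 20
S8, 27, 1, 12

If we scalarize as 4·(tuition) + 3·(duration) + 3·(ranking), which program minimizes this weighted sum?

S7

S1: 4·47 + 3·3 + 3·46 = 335
S2: 4·20 + 3·2 + 3·38 = 200
S3: 4·11 + 3·3 + 3·89 = 320
S4: 4·50 + 3·1 + 3·1 = 206
S5: 4·51 + 3·2 + 3·63 = 399
S6: 4·54 + 3·5 + 3·92 = 507
S7: 4·17 + 3·6 + 3·20 = 146
S8: 4·27 + 3·1 + 3·12 = 147
Lowest: S7 at 146.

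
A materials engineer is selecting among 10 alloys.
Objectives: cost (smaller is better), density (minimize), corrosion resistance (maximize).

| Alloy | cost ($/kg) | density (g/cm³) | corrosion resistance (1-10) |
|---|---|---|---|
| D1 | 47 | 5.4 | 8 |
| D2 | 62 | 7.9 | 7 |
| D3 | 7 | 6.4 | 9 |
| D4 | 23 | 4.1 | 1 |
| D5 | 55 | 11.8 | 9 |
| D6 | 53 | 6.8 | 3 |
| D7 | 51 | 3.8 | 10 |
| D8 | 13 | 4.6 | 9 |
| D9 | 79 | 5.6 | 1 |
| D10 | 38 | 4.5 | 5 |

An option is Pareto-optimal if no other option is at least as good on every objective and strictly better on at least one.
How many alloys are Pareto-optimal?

5

D1: dominated by D8 (cost 13≤47, density 4.6≤5.4, corrosion resistance 9≥8).
D2: dominated by D1 (cost 47≤62, density 5.4≤7.9, corrosion resistance 8≥7).
D3: not dominated (best cost).
D4: not dominated.
D5: dominated by D3 (cost 7≤55, density 6.4≤11.8, corrosion resistance 9≥9).
D6: dominated by D1 (cost 47≤53, density 5.4≤6.8, corrosion resistance 8≥3).
D7: not dominated (best density).
D8: not dominated.
D9: dominated by D1 (cost 47≤79, density 5.4≤5.6, corrosion resistance 8≥1).
D10: not dominated.
Pareto-optimal: D3, D4, D7, D8, D10 → 5.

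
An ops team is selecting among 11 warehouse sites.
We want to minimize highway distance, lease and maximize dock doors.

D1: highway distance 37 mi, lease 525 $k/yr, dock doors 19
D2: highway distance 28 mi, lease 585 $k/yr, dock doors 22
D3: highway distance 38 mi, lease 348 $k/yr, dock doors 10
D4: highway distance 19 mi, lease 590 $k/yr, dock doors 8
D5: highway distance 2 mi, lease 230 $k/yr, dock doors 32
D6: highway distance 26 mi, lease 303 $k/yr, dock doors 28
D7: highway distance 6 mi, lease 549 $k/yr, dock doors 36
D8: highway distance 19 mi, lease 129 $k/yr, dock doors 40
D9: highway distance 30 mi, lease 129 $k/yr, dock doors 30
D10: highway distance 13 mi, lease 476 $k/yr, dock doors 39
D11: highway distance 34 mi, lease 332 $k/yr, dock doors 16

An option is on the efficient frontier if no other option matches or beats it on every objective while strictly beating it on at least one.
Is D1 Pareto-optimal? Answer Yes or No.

D5 vs D1: highway distance 2≤37, lease 230≤525, dock doors 32≥19 — D5 is at least as good on every objective and strictly better on at least one, so D5 dominates D1.

No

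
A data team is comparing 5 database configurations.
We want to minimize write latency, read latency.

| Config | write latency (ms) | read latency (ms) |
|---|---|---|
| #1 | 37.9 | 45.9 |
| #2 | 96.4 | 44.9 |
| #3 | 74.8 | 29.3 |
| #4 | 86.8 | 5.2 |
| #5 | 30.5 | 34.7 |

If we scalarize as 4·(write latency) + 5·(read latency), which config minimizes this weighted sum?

#5

#1: 4·37.9 + 5·45.9 = 381.1
#2: 4·96.4 + 5·44.9 = 610.1
#3: 4·74.8 + 5·29.3 = 445.7
#4: 4·86.8 + 5·5.2 = 373.2
#5: 4·30.5 + 5·34.7 = 295.5
Lowest: #5 at 295.5.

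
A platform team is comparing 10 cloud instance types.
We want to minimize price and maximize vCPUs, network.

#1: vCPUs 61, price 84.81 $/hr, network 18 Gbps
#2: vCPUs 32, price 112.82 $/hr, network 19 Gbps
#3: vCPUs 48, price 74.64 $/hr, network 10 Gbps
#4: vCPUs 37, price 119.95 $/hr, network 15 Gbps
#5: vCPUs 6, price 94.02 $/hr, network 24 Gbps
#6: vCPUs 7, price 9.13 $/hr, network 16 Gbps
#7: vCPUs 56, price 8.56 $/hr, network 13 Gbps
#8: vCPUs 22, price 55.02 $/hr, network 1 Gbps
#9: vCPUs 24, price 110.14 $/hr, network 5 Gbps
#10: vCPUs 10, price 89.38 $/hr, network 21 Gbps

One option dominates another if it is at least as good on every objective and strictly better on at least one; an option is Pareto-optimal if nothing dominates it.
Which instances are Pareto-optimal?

#1, #2, #5, #6, #7, #10

#1: not dominated (best vCPUs).
#2: not dominated.
#3: dominated by #7 (vCPUs 56≥48, price 8.56≤74.64, network 13≥10).
#4: dominated by #1 (vCPUs 61≥37, price 84.81≤119.95, network 18≥15).
#5: not dominated (best network).
#6: not dominated.
#7: not dominated (best price).
#8: dominated by #7 (vCPUs 56≥22, price 8.56≤55.02, network 13≥1).
#9: dominated by #1 (vCPUs 61≥24, price 84.81≤110.14, network 18≥5).
#10: not dominated.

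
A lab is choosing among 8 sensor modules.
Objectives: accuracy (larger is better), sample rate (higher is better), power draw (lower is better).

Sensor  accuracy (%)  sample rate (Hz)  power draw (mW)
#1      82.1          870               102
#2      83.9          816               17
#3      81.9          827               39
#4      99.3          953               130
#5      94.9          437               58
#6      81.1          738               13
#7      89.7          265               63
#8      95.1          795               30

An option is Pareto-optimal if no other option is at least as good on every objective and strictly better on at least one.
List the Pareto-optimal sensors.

#1: not dominated.
#2: not dominated.
#3: not dominated.
#4: not dominated (best accuracy).
#5: dominated by #8 (accuracy 95.1≥94.9, sample rate 795≥437, power draw 30≤58).
#6: not dominated (best power draw).
#7: dominated by #5 (accuracy 94.9≥89.7, sample rate 437≥265, power draw 58≤63).
#8: not dominated.

#1, #2, #3, #4, #6, #8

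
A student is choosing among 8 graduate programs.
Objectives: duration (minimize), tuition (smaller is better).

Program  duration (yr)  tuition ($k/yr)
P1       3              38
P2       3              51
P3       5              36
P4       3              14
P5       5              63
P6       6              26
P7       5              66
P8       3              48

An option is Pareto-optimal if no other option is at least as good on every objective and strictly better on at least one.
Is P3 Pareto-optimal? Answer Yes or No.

No

P4 vs P3: duration 3≤5, tuition 14≤36 — P4 is at least as good on every objective and strictly better on at least one, so P4 dominates P3.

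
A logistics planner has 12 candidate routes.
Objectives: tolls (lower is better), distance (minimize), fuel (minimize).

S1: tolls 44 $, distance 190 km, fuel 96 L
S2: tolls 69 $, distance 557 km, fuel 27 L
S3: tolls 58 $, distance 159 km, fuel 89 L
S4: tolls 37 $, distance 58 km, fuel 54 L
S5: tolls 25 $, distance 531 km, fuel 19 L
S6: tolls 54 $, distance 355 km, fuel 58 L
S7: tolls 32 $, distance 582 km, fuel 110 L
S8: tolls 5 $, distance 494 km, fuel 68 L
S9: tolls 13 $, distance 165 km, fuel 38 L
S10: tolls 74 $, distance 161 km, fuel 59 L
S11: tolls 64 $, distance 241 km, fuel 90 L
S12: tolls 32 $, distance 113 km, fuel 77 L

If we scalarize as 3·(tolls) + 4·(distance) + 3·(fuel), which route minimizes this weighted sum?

S4

S1: 3·44 + 4·190 + 3·96 = 1180
S2: 3·69 + 4·557 + 3·27 = 2516
S3: 3·58 + 4·159 + 3·89 = 1077
S4: 3·37 + 4·58 + 3·54 = 505
S5: 3·25 + 4·531 + 3·19 = 2256
S6: 3·54 + 4·355 + 3·58 = 1756
S7: 3·32 + 4·582 + 3·110 = 2754
S8: 3·5 + 4·494 + 3·68 = 2195
S9: 3·13 + 4·165 + 3·38 = 813
S10: 3·74 + 4·161 + 3·59 = 1043
S11: 3·64 + 4·241 + 3·90 = 1426
S12: 3·32 + 4·113 + 3·77 = 779
Lowest: S4 at 505.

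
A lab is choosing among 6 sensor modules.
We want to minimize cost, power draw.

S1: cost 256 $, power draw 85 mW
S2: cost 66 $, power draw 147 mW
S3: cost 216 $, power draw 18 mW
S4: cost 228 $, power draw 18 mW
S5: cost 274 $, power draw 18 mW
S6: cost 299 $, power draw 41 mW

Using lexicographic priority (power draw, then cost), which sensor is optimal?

First minimize power draw: best is 18, kept {S3, S4, S5}.
Then minimize cost: best is 216, kept {S3}.

S3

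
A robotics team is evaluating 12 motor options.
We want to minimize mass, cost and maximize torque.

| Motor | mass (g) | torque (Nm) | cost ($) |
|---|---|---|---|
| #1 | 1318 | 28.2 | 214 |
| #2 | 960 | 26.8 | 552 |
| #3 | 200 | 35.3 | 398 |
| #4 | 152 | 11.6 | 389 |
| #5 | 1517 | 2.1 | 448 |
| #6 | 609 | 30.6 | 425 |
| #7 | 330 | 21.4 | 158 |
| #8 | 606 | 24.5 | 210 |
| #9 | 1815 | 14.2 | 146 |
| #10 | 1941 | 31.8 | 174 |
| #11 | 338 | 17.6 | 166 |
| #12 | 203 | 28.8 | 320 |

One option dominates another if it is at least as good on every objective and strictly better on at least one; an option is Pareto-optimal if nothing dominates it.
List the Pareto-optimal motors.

#1: not dominated.
#2: dominated by #3 (mass 200≤960, torque 35.3≥26.8, cost 398≤552).
#3: not dominated (best torque).
#4: not dominated (best mass).
#5: dominated by #1 (mass 1318≤1517, torque 28.2≥2.1, cost 214≤448).
#6: dominated by #3 (mass 200≤609, torque 35.3≥30.6, cost 398≤425).
#7: not dominated.
#8: not dominated.
#9: not dominated (best cost).
#10: not dominated.
#11: dominated by #7 (mass 330≤338, torque 21.4≥17.6, cost 158≤166).
#12: not dominated.

#1, #3, #4, #7, #8, #9, #10, #12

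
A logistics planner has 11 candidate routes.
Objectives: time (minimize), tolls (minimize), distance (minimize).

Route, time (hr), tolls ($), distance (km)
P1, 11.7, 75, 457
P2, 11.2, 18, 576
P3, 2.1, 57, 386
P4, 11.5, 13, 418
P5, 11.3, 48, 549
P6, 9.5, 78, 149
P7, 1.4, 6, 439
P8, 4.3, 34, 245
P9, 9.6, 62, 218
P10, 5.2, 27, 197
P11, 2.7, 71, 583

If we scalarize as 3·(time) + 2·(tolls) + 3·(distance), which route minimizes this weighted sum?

P6

P1: 3·11.7 + 2·75 + 3·457 = 1556.1
P2: 3·11.2 + 2·18 + 3·576 = 1797.6
P3: 3·2.1 + 2·57 + 3·386 = 1278.3
P4: 3·11.5 + 2·13 + 3·418 = 1314.5
P5: 3·11.3 + 2·48 + 3·549 = 1776.9
P6: 3·9.5 + 2·78 + 3·149 = 631.5
P7: 3·1.4 + 2·6 + 3·439 = 1333.2
P8: 3·4.3 + 2·34 + 3·245 = 815.9
P9: 3·9.6 + 2·62 + 3·218 = 806.8
P10: 3·5.2 + 2·27 + 3·197 = 660.6
P11: 3·2.7 + 2·71 + 3·583 = 1899.1
Lowest: P6 at 631.5.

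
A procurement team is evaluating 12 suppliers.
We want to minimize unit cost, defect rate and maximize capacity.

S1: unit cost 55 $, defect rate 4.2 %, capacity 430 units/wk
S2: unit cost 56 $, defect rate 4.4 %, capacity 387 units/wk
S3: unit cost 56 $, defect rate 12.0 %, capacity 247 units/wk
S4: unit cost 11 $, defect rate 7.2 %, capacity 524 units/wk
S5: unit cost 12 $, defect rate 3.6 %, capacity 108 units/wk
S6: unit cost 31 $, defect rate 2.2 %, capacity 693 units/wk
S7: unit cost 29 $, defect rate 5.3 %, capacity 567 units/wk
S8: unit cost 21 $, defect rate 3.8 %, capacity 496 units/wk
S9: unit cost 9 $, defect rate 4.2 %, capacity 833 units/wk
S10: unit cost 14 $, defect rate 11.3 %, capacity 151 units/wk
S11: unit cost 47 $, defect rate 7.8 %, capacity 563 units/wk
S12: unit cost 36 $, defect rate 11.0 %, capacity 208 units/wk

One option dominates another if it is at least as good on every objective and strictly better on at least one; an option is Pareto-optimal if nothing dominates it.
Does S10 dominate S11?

No

S10 vs S11: S10 is worse on defect rate (11.3 vs 7.8), so it does not dominate S11.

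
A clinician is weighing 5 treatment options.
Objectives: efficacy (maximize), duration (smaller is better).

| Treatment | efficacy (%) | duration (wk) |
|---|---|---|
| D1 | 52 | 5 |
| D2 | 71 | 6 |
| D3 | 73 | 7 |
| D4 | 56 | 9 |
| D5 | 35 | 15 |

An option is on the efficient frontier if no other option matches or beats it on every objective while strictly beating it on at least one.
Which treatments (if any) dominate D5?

D1, D2, D3, D4

D1: efficacy 52≥35, duration 5≤15 — dominates D5.
D2: efficacy 71≥35, duration 6≤15 — dominates D5.
D3: efficacy 73≥35, duration 7≤15 — dominates D5.
D4: efficacy 56≥35, duration 9≤15 — dominates D5.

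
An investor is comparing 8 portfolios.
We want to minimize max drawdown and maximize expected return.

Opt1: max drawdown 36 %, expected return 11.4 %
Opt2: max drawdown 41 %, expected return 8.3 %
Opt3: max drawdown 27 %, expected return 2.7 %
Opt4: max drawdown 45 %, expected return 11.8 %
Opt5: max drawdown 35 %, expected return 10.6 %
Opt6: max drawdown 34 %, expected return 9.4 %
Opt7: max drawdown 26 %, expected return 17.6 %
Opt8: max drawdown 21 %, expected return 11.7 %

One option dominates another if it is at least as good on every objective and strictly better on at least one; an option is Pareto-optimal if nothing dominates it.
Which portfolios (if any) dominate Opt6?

Opt7, Opt8

Opt7: max drawdown 26≤34, expected return 17.6≥9.4 — dominates Opt6.
Opt8: max drawdown 21≤34, expected return 11.7≥9.4 — dominates Opt6.
Others (Opt1, Opt2, Opt3, Opt4, Opt5) are each worse than Opt6 on at least one objective.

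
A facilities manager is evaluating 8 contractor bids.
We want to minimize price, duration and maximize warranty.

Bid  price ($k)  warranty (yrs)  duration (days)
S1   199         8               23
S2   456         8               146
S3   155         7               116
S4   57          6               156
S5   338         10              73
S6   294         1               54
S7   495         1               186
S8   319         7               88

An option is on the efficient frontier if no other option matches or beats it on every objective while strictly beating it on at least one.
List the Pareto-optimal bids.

S1: not dominated (best duration).
S2: dominated by S1 (price 199≤456, warranty 8≥8, duration 23≤146).
S3: not dominated.
S4: not dominated (best price).
S5: not dominated (best warranty).
S6: dominated by S1 (price 199≤294, warranty 8≥1, duration 23≤54).
S7: dominated by S1 (price 199≤495, warranty 8≥1, duration 23≤186).
S8: dominated by S1 (price 199≤319, warranty 8≥7, duration 23≤88).

S1, S3, S4, S5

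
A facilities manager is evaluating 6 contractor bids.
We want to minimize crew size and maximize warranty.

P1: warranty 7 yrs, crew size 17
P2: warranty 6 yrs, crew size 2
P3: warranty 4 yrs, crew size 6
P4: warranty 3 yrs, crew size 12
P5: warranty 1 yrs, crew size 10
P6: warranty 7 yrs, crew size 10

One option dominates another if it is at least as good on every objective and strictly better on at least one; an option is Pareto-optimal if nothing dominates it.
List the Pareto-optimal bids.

P1: dominated by P6 (warranty 7≥7, crew size 10≤17).
P2: not dominated (best crew size).
P3: dominated by P2 (warranty 6≥4, crew size 2≤6).
P4: dominated by P2 (warranty 6≥3, crew size 2≤12).
P5: dominated by P2 (warranty 6≥1, crew size 2≤10).
P6: not dominated.

P2, P6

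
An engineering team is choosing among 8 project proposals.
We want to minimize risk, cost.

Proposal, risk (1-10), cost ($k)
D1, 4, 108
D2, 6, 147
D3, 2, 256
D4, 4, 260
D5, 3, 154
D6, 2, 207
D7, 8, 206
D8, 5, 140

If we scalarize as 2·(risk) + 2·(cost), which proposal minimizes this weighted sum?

D1: 2·4 + 2·108 = 224
D2: 2·6 + 2·147 = 306
D3: 2·2 + 2·256 = 516
D4: 2·4 + 2·260 = 528
D5: 2·3 + 2·154 = 314
D6: 2·2 + 2·207 = 418
D7: 2·8 + 2·206 = 428
D8: 2·5 + 2·140 = 290
Lowest: D1 at 224.

D1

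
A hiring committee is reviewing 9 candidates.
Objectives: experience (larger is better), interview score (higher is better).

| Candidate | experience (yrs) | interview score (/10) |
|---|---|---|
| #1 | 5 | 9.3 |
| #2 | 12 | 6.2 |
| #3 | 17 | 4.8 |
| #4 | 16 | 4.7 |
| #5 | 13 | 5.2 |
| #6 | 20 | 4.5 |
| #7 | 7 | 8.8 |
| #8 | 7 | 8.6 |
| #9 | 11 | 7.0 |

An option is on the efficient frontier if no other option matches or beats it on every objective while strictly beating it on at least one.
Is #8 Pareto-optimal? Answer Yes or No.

#7 vs #8: experience 7≥7, interview score 8.8≥8.6 — #7 is at least as good on every objective and strictly better on at least one, so #7 dominates #8.

No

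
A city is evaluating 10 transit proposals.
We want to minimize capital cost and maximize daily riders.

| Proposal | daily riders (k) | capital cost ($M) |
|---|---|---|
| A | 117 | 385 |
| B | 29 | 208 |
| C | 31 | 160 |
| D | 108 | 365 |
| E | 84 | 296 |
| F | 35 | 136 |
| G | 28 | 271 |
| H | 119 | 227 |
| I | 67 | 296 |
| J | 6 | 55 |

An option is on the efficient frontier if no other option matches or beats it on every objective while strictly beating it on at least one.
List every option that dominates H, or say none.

none

A: worse on daily riders (117 vs 119).
B: worse on daily riders (29 vs 119).
C: worse on daily riders (31 vs 119).
D: worse on daily riders (108 vs 119).
E: worse on daily riders (84 vs 119).
F: worse on daily riders (35 vs 119).
G: worse on daily riders (28 vs 119).
I: worse on daily riders (67 vs 119).
J: worse on daily riders (6 vs 119).
No option dominates H.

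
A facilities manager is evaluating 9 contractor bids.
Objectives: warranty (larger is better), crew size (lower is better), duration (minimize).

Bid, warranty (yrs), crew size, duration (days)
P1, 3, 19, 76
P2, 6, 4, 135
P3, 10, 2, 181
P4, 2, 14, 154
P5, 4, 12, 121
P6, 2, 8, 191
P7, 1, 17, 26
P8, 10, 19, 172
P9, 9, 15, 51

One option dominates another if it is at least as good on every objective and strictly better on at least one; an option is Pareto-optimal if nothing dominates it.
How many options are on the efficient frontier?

P1: dominated by P9 (warranty 9≥3, crew size 15≤19, duration 51≤76).
P2: not dominated.
P3: not dominated (best crew size).
P4: dominated by P2 (warranty 6≥2, crew size 4≤14, duration 135≤154).
P5: not dominated.
P6: dominated by P2 (warranty 6≥2, crew size 4≤8, duration 135≤191).
P7: not dominated (best duration).
P8: not dominated.
P9: not dominated.
Pareto-optimal: P2, P3, P5, P7, P8, P9 → 6.

6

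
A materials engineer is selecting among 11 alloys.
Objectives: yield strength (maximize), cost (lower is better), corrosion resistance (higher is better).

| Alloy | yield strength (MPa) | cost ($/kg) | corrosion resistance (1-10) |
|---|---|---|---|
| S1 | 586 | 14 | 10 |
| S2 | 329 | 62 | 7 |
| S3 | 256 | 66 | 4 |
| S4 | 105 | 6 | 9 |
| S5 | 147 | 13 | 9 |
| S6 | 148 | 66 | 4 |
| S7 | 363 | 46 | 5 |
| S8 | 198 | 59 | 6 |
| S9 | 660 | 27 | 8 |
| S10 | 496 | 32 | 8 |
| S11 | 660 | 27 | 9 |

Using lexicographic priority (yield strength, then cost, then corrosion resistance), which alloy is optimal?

S11

First maximize yield strength: best is 660, kept {S9, S11}.
Then minimize cost: best is 27, kept {S9, S11}.
Then maximize corrosion resistance: best is 9, kept {S11}.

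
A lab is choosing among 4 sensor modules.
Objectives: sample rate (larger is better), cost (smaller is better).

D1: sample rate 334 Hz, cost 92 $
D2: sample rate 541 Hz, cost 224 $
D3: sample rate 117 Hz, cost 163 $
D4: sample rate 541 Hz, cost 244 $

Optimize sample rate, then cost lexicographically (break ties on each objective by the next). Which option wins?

First maximize sample rate: best is 541, kept {D2, D4}.
Then minimize cost: best is 224, kept {D2}.

D2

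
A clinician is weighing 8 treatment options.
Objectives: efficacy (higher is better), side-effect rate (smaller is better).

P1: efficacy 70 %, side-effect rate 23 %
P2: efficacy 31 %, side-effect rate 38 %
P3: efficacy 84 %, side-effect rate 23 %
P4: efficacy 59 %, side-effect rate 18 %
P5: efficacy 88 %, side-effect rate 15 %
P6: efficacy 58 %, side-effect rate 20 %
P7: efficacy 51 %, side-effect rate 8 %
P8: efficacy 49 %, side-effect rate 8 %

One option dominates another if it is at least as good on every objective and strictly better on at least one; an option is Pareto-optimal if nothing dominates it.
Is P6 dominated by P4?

P4 vs P6: efficacy 59≥58, side-effect rate 18≤20 — P4 is at least as good on every objective with at least one strict improvement.

Yes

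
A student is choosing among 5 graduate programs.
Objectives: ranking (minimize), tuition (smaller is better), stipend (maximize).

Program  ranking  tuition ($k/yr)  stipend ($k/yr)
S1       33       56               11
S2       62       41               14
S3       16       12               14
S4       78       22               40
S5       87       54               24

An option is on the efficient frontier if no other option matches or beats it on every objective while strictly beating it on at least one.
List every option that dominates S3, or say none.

S1: worse on ranking (33 vs 16).
S2: worse on ranking (62 vs 16).
S4: worse on ranking (78 vs 16).
S5: worse on ranking (87 vs 16).
No option dominates S3.

none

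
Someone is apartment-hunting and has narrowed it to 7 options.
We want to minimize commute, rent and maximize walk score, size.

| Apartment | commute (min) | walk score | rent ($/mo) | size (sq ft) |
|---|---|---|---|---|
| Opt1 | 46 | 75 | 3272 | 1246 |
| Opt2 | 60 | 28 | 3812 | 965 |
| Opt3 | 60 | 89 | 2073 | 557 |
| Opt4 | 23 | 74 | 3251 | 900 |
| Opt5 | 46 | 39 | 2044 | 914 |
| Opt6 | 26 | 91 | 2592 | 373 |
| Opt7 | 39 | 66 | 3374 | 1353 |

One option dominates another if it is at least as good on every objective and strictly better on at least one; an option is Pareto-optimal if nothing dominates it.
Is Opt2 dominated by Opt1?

Yes

Opt1 vs Opt2: commute 46≤60, walk score 75≥28, rent 3272≤3812, size 1246≥965 — Opt1 is at least as good on every objective with at least one strict improvement.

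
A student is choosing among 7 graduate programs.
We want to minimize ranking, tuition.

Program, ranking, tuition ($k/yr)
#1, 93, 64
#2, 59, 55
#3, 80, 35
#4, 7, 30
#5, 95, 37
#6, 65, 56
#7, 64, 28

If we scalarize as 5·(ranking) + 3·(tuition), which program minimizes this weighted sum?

#4

#1: 5·93 + 3·64 = 657
#2: 5·59 + 3·55 = 460
#3: 5·80 + 3·35 = 505
#4: 5·7 + 3·30 = 125
#5: 5·95 + 3·37 = 586
#6: 5·65 + 3·56 = 493
#7: 5·64 + 3·28 = 404
Lowest: #4 at 125.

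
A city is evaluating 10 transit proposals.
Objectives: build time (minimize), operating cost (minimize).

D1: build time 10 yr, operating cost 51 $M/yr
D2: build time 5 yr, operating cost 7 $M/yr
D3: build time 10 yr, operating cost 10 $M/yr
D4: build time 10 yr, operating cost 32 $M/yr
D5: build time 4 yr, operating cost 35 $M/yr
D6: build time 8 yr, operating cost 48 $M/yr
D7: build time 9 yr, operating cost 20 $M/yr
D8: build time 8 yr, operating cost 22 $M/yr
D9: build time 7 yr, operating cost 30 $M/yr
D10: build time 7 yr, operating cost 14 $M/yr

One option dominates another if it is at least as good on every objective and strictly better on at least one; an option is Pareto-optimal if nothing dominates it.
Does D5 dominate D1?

Yes

D5 vs D1: build time 4≤10, operating cost 35≤51 — D5 is at least as good on every objective with at least one strict improvement.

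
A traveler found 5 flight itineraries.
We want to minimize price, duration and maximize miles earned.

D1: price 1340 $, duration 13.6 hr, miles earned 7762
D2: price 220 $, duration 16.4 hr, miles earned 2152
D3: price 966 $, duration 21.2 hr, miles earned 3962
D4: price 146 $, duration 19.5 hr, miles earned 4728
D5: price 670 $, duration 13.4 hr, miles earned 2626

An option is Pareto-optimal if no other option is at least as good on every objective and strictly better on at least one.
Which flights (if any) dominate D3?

D4: price 146≤966, duration 19.5≤21.2, miles earned 4728≥3962 — dominates D3.
Others (D1, D2, D5) are each worse than D3 on at least one objective.

D4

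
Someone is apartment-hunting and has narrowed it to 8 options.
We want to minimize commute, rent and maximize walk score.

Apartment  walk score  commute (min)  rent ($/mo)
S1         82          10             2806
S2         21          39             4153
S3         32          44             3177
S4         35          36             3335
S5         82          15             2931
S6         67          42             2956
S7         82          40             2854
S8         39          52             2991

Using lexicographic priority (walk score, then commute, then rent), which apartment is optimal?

First maximize walk score: best is 82, kept {S1, S5, S7}.
Then minimize commute: best is 10, kept {S1}.

S1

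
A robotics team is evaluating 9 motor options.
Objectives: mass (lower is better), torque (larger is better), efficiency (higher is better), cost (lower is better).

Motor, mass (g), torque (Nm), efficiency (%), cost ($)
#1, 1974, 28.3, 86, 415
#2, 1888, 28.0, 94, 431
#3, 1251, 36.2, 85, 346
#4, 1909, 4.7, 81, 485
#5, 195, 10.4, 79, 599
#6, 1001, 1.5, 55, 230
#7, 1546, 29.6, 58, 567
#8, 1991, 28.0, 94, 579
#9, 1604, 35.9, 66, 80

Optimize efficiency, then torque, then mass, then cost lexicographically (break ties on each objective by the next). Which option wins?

#2

First maximize efficiency: best is 94, kept {#2, #8}.
Then maximize torque: best is 28.0, kept {#2, #8}.
Then minimize mass: best is 1888, kept {#2}.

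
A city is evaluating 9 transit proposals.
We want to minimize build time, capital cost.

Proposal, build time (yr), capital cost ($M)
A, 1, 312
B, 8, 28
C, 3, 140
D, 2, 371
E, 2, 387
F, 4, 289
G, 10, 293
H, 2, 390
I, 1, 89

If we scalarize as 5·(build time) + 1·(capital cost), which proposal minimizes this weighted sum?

A: 5·1 + 1·312 = 317
B: 5·8 + 1·28 = 68
C: 5·3 + 1·140 = 155
D: 5·2 + 1·371 = 381
E: 5·2 + 1·387 = 397
F: 5·4 + 1·289 = 309
G: 5·10 + 1·293 = 343
H: 5·2 + 1·390 = 400
I: 5·1 + 1·89 = 94
Lowest: B at 68.

B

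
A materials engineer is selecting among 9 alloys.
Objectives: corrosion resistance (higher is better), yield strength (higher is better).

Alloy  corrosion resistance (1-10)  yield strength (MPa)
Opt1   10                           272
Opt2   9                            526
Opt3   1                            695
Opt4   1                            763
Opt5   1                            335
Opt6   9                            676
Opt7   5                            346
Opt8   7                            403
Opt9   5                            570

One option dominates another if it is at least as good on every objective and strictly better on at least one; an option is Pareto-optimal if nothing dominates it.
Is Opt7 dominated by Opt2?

Yes

Opt2 vs Opt7: corrosion resistance 9≥5, yield strength 526≥346 — Opt2 is at least as good on every objective with at least one strict improvement.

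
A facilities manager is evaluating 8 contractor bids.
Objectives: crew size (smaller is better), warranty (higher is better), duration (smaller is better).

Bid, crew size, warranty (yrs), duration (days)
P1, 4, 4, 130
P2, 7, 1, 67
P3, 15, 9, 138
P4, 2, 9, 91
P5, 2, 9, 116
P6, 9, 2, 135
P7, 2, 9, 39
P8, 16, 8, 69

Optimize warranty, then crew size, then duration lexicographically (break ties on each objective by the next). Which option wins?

First maximize warranty: best is 9, kept {P3, P4, P5, P7}.
Then minimize crew size: best is 2, kept {P4, P5, P7}.
Then minimize duration: best is 39, kept {P7}.

P7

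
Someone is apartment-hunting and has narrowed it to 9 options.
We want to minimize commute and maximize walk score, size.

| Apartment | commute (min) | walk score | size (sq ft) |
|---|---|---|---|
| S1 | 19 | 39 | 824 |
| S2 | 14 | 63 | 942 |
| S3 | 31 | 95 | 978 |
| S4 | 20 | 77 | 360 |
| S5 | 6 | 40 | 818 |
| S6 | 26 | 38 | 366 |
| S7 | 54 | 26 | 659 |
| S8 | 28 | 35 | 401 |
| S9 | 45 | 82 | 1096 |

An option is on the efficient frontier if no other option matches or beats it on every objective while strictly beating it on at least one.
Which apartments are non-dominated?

S2, S3, S4, S5, S9

S1: dominated by S2 (commute 14≤19, walk score 63≥39, size 942≥824).
S2: not dominated.
S3: not dominated (best walk score).
S4: not dominated.
S5: not dominated (best commute).
S6: dominated by S1 (commute 19≤26, walk score 39≥38, size 824≥366).
S7: dominated by S1 (commute 19≤54, walk score 39≥26, size 824≥659).
S8: dominated by S1 (commute 19≤28, walk score 39≥35, size 824≥401).
S9: not dominated (best size).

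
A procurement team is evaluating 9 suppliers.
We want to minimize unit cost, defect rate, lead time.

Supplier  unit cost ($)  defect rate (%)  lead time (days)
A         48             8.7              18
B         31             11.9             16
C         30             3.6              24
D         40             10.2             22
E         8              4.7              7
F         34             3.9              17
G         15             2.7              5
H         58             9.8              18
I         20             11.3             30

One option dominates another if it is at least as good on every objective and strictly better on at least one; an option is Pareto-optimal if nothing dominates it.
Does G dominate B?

Yes

G vs B: unit cost 15≤31, defect rate 2.7≤11.9, lead time 5≤16 — G is at least as good on every objective with at least one strict improvement.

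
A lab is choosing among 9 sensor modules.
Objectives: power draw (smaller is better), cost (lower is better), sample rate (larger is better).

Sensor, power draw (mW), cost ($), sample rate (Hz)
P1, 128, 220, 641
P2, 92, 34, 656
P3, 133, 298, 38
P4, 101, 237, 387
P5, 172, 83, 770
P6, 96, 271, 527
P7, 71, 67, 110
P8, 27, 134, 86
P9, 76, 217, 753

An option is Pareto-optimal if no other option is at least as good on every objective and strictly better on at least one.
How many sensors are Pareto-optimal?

P1: dominated by P2 (power draw 92≤128, cost 34≤220, sample rate 656≥641).
P2: not dominated (best cost).
P3: dominated by P1 (power draw 128≤133, cost 220≤298, sample rate 641≥38).
P4: dominated by P2 (power draw 92≤101, cost 34≤237, sample rate 656≥387).
P5: not dominated (best sample rate).
P6: dominated by P2 (power draw 92≤96, cost 34≤271, sample rate 656≥527).
P7: not dominated.
P8: not dominated (best power draw).
P9: not dominated.
Pareto-optimal: P2, P5, P7, P8, P9 → 5.

5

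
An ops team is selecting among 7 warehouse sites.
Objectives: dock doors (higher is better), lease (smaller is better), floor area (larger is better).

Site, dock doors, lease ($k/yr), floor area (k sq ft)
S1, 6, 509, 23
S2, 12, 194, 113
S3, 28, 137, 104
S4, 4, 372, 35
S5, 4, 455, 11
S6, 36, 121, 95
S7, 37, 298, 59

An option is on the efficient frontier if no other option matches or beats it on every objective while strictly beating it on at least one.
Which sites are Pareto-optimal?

S2, S3, S6, S7

S1: dominated by S2 (dock doors 12≥6, lease 194≤509, floor area 113≥23).
S2: not dominated (best floor area).
S3: not dominated.
S4: dominated by S2 (dock doors 12≥4, lease 194≤372, floor area 113≥35).
S5: dominated by S2 (dock doors 12≥4, lease 194≤455, floor area 113≥11).
S6: not dominated (best lease).
S7: not dominated (best dock doors).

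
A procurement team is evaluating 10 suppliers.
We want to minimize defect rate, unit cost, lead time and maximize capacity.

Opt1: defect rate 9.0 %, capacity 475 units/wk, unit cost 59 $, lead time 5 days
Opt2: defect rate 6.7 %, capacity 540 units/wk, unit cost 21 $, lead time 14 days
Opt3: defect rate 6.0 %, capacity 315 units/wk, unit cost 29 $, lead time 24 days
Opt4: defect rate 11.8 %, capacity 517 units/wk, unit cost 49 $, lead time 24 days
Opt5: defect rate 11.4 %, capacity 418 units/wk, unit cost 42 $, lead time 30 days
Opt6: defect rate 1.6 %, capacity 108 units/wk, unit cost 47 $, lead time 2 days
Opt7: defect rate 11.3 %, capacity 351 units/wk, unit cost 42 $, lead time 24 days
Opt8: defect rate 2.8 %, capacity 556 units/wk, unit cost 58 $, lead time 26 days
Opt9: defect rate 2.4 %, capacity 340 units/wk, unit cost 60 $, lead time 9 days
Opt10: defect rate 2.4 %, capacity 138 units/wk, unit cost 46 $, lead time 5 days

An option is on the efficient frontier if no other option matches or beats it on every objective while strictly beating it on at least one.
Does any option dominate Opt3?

No

Opt1: worse on defect rate (9.0 vs 6.0).
Opt2: worse on defect rate (6.7 vs 6.0).
Opt4: worse on defect rate (11.8 vs 6.0).
Opt5: worse on defect rate (11.4 vs 6.0).
Opt6: worse on capacity (108 vs 315).
Opt7: worse on defect rate (11.3 vs 6.0).
Opt8: worse on unit cost (58 vs 29).
Opt9: worse on unit cost (60 vs 29).
Opt10: worse on capacity (138 vs 315).
No option is at least as good as Opt3 on every objective and strictly better on one.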